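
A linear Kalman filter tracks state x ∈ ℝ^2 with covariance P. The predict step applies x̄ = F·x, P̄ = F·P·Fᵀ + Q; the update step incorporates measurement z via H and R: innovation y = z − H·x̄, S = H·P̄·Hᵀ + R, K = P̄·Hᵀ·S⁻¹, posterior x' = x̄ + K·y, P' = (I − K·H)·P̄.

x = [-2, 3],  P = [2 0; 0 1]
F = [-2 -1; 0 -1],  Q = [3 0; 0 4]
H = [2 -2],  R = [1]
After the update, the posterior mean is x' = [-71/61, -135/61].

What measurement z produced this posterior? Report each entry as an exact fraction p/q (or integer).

x̄ = F·x = [1, -3]
P̄ = F·P·Fᵀ + Q = [12 1; 1 5]
S = H·P̄·Hᵀ + R = [61]
K = P̄·Hᵀ·S⁻¹ = [22/61; -8/61]
x' − x̄ = [-132/61, 48/61] = K·y
y = (KᵀK)⁻¹·Kᵀ·(x' − x̄) = [-6]
z = y + H·x̄ = [-6] + [8] = [2]

z = [2]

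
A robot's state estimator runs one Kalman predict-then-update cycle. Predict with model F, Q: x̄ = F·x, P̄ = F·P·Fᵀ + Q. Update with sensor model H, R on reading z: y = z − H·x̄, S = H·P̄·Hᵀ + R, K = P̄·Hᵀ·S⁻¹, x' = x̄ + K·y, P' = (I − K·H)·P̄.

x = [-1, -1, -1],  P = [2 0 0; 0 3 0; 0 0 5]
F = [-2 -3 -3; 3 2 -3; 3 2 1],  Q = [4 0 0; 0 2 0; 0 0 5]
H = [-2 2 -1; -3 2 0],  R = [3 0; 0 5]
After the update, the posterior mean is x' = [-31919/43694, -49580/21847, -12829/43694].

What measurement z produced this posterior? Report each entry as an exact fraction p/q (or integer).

z = [-3, -2]

x̄ = F·x = [8, -2, -6]
P̄ = F·P·Fᵀ + Q = [84 15 -45; 15 77 15; -45 15 40]
S = H·P̄·Hᵀ + R = [327 497; 497 889]
K = P̄·Hᵀ·S⁻¹ = [3951/6242 -26373/43694; 3052/3121 -9265/21847; -1555/6242 14195/43694]
x' − x̄ = [-381471/43694, -5886/21847, 249335/43694] = K·y
y = (KᵀK)⁻¹·Kᵀ·(x' − x̄) = [11, 26]
z = y + H·x̄ = [11, 26] + [-14, -28] = [-3, -2]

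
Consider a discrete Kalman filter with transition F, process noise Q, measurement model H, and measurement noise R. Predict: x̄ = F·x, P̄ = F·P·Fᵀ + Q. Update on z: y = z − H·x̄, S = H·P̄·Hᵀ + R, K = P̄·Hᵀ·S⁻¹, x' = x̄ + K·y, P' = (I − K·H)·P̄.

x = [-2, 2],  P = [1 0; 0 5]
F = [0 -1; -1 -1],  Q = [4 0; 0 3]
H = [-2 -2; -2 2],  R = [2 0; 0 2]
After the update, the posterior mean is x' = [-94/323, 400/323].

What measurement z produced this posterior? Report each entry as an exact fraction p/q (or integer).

z = [-2, 3]

x̄ = F·x = [-2, 0]
P̄ = F·P·Fᵀ + Q = [9 5; 5 9]
S = H·P̄·Hᵀ + R = [114 0; 0 34]
K = P̄·Hᵀ·S⁻¹ = [-14/57 -4/17; -14/57 4/17]
x' − x̄ = [552/323, 400/323] = K·y
y = (KᵀK)⁻¹·Kᵀ·(x' − x̄) = [-6, -1]
z = y + H·x̄ = [-6, -1] + [4, 4] = [-2, 3]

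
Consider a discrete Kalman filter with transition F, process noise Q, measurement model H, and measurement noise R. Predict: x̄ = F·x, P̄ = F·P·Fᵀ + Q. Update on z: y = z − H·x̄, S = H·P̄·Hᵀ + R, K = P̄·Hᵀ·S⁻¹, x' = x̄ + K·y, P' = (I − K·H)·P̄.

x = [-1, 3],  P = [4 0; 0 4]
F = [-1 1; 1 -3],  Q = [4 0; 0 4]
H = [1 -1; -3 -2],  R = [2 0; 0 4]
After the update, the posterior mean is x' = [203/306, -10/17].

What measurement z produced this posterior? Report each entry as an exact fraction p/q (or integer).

z = [1, -1]

x̄ = F·x = [4, -10]
P̄ = F·P·Fᵀ + Q = [12 -16; -16 44]
S = H·P̄·Hᵀ + R = [90 36; 36 96]
K = P̄·Hᵀ·S⁻¹ = [59/153 -19/102; -10/17 -10/51]
x' − x̄ = [-1021/306, 160/17] = K·y
y = (KᵀK)⁻¹·Kᵀ·(x' − x̄) = [-13, -9]
z = y + H·x̄ = [-13, -9] + [14, 8] = [1, -1]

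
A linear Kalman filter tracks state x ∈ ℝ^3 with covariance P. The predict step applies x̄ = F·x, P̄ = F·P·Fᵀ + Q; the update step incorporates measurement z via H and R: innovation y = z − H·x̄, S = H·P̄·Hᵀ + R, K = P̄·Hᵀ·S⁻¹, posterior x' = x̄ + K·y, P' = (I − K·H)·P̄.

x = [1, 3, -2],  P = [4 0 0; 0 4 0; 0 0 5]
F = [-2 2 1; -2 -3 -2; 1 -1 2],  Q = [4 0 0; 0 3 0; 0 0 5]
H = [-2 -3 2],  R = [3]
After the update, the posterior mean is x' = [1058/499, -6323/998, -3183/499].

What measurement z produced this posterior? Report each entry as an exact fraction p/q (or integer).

x̄ = F·x = [2, -7, -6]
P̄ = F·P·Fᵀ + Q = [41 -18 -6; -18 75 -16; -6 -16 33]
S = H·P̄·Hᵀ + R = [998]
K = P̄·Hᵀ·S⁻¹ = [-20/499; -221/998; 63/499]
x' − x̄ = [60/499, 663/998, -189/499] = K·y
y = (KᵀK)⁻¹·Kᵀ·(x' − x̄) = [-3]
z = y + H·x̄ = [-3] + [5] = [2]

z = [2]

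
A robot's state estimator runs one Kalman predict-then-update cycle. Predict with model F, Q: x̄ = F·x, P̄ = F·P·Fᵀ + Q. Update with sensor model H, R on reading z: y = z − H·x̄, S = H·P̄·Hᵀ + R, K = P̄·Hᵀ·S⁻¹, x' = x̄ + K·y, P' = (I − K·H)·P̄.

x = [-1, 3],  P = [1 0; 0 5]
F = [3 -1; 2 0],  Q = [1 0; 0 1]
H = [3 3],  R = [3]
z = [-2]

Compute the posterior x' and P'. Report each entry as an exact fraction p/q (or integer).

x' = [-120/97, 48/97]
P' = [132/97 -111/97; -111/97 122/97]

x̄ = F·x = [-6, -2]
P̄ = F·P·Fᵀ + Q = [15 6; 6 5]
y = z − H·x̄ = [22]
S = H·P̄·Hᵀ + R = [291]
K = P̄·Hᵀ·S⁻¹ = [21/97; 11/97]
x' = x̄ + K·y = [-120/97, 48/97]
P' = (I − K·H)·P̄ = [132/97 -111/97; -111/97 122/97]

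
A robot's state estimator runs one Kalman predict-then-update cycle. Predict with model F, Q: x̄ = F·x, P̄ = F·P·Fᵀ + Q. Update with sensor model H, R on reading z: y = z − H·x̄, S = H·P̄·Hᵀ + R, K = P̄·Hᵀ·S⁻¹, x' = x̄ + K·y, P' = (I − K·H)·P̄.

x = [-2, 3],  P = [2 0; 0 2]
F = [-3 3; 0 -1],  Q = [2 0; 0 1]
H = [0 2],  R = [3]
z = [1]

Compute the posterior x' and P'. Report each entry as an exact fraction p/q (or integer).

x̄ = F·x = [15, -3]
P̄ = F·P·Fᵀ + Q = [38 -6; -6 3]
y = z − H·x̄ = [7]
S = H·P̄·Hᵀ + R = [15]
K = P̄·Hᵀ·S⁻¹ = [-4/5; 2/5]
x' = x̄ + K·y = [47/5, -1/5]
P' = (I − K·H)·P̄ = [142/5 -6/5; -6/5 3/5]

x' = [47/5, -1/5]
P' = [142/5 -6/5; -6/5 3/5]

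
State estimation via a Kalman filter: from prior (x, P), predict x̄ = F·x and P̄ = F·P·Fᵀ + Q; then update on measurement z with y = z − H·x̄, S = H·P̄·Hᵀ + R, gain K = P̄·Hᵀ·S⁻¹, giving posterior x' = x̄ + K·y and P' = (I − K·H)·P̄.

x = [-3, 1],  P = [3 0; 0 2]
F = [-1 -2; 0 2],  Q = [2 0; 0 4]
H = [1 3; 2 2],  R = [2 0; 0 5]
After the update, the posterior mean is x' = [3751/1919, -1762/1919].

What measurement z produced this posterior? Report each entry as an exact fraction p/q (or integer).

z = [-1, 2]

x̄ = F·x = [1, 2]
P̄ = F·P·Fᵀ + Q = [13 -8; -8 12]
S = H·P̄·Hᵀ + R = [75 34; 34 41]
K = P̄·Hᵀ·S⁻¹ = [-791/1919 1124/1919; 876/1919 -352/1919]
x' − x̄ = [1832/1919, -5600/1919] = K·y
y = (KᵀK)⁻¹·Kᵀ·(x' − x̄) = [-8, -4]
z = y + H·x̄ = [-8, -4] + [7, 6] = [-1, 2]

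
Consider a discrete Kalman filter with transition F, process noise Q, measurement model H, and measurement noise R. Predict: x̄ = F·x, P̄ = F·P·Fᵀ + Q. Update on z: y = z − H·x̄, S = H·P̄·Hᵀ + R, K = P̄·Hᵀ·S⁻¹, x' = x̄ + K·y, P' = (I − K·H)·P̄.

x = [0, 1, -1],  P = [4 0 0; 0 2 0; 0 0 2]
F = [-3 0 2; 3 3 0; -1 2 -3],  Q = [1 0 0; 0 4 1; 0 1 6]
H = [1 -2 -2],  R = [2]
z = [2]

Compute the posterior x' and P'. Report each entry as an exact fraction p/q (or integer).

x̄ = F·x = [-2, 3, 5]
P̄ = F·P·Fᵀ + Q = [45 -36 0; -36 58 1; 0 1 36]
y = z − H·x̄ = [20]
S = H·P̄·Hᵀ + R = [575]
K = P̄·Hᵀ·S⁻¹ = [117/575; -154/575; -74/575]
x' = x̄ + K·y = [238/115, -271/115, 279/115]
P' = (I − K·H)·P̄ = [12186/575 -2682/575 8658/575; -2682/575 9634/575 -10821/575; 8658/575 -10821/575 15224/575]

x' = [238/115, -271/115, 279/115]
P' = [12186/575 -2682/575 8658/575; -2682/575 9634/575 -10821/575; 8658/575 -10821/575 15224/575]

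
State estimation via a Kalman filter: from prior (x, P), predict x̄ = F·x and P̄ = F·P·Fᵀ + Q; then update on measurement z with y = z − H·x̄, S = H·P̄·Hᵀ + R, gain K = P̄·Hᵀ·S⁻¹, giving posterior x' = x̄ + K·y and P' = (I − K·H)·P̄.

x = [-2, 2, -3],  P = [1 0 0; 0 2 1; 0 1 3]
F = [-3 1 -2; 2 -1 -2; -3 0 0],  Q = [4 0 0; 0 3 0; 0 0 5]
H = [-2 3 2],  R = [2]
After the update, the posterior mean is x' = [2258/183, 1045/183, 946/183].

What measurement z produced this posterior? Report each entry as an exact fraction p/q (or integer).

z = [3]

x̄ = F·x = [14, 0, 6]
P̄ = F·P·Fᵀ + Q = [23 4 9; 4 25 -6; 9 -6 14]
S = H·P̄·Hᵀ + R = [183]
K = P̄·Hᵀ·S⁻¹ = [-16/183; 55/183; -8/183]
x' − x̄ = [-304/183, 1045/183, -152/183] = K·y
y = (KᵀK)⁻¹·Kᵀ·(x' − x̄) = [19]
z = y + H·x̄ = [19] + [-16] = [3]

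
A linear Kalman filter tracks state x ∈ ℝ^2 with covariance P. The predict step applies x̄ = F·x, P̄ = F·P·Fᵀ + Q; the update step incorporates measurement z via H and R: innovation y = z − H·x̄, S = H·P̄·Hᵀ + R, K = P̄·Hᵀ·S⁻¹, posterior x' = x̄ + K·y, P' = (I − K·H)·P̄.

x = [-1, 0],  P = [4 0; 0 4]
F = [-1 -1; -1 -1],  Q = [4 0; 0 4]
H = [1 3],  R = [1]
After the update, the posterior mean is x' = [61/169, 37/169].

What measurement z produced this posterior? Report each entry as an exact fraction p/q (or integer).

z = [1]

x̄ = F·x = [1, 1]
P̄ = F·P·Fᵀ + Q = [12 8; 8 12]
S = H·P̄·Hᵀ + R = [169]
K = P̄·Hᵀ·S⁻¹ = [36/169; 44/169]
x' − x̄ = [-108/169, -132/169] = K·y
y = (KᵀK)⁻¹·Kᵀ·(x' − x̄) = [-3]
z = y + H·x̄ = [-3] + [4] = [1]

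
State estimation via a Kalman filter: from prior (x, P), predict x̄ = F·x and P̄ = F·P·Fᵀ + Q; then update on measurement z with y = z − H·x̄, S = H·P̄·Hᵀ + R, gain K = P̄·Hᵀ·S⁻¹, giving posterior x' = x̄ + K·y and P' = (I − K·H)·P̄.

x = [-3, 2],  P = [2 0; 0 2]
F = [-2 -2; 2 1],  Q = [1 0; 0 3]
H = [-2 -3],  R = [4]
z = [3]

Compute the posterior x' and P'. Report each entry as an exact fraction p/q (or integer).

x̄ = F·x = [2, -4]
P̄ = F·P·Fᵀ + Q = [17 -12; -12 13]
y = z − H·x̄ = [-5]
S = H·P̄·Hᵀ + R = [45]
K = P̄·Hᵀ·S⁻¹ = [2/45; -1/3]
x' = x̄ + K·y = [16/9, -7/3]
P' = (I − K·H)·P̄ = [761/45 -34/3; -34/3 8]

x' = [16/9, -7/3]
P' = [761/45 -34/3; -34/3 8]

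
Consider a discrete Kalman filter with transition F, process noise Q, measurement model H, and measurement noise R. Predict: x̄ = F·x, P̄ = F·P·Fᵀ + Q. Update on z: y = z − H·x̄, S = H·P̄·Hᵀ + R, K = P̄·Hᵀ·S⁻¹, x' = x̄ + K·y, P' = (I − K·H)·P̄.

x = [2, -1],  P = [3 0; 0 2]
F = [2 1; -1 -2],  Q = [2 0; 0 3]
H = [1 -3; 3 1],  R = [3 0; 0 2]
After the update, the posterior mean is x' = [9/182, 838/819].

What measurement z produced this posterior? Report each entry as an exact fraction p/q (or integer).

z = [-3, 1]

x̄ = F·x = [3, 0]
P̄ = F·P·Fᵀ + Q = [16 -10; -10 14]
S = H·P̄·Hᵀ + R = [205 86; 86 100]
K = P̄·Hᵀ·S⁻¹ = [37/364 213/728; -239/819 149/1638]
x' − x̄ = [-537/182, 838/819] = K·y
y = (KᵀK)⁻¹·Kᵀ·(x' − x̄) = [-6, -8]
z = y + H·x̄ = [-6, -8] + [3, 9] = [-3, 1]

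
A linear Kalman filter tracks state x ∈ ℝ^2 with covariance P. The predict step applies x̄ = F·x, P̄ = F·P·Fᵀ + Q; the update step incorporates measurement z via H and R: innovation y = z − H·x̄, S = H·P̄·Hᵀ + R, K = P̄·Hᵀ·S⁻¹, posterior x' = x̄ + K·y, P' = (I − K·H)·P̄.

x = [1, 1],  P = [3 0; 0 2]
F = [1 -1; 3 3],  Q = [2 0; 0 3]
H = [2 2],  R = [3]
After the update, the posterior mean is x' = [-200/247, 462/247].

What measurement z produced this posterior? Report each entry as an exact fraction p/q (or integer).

x̄ = F·x = [0, 6]
P̄ = F·P·Fᵀ + Q = [7 3; 3 48]
S = H·P̄·Hᵀ + R = [247]
K = P̄·Hᵀ·S⁻¹ = [20/247; 102/247]
x' − x̄ = [-200/247, -1020/247] = K·y
y = (KᵀK)⁻¹·Kᵀ·(x' − x̄) = [-10]
z = y + H·x̄ = [-10] + [12] = [2]

z = [2]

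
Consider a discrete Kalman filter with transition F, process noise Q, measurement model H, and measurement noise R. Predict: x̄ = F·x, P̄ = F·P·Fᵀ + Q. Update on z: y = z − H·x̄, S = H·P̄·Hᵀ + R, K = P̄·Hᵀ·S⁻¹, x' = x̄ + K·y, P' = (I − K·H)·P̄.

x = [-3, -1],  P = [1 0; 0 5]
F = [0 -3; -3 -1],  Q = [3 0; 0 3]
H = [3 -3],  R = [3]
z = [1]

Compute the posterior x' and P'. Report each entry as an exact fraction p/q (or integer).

x' = [522/53, 508/53]
P' = [1821/106 894/53; 894/53 895/53]

x̄ = F·x = [3, 10]
P̄ = F·P·Fᵀ + Q = [48 15; 15 17]
y = z − H·x̄ = [22]
S = H·P̄·Hᵀ + R = [318]
K = P̄·Hᵀ·S⁻¹ = [33/106; -1/53]
x' = x̄ + K·y = [522/53, 508/53]
P' = (I − K·H)·P̄ = [1821/106 894/53; 894/53 895/53]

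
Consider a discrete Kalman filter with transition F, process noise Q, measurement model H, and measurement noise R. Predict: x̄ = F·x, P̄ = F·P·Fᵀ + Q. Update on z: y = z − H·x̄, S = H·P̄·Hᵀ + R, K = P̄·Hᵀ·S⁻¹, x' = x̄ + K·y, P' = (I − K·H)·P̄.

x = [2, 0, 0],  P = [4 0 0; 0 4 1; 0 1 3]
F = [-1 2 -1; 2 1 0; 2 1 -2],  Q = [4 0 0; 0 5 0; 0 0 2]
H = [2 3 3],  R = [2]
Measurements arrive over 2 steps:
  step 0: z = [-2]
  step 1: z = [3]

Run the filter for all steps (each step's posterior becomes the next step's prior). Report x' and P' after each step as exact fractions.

step 0: x̄ = F·x = [-2, 4, 4]
step 0: P̄ = F·P·Fᵀ + Q = [23 -1 1; -1 25 18; 1 18 30]
step 0: y = z − H·x̄ = [-22]
step 0: S = H·P̄·Hᵀ + R = [913]
step 0: K = P̄·Hᵀ·S⁻¹ = [46/913; 127/913; 146/913]
step 0: x' = x̄ + K·y = [-258/83, 78/83, 40/83]
step 0: P' = (I − K·H)·P̄ = [18883/913 -6755/913 -5803/913; -6755/913 6696/913 -2108/913; -5803/913 -2108/913 6074/913]
step 1: x̄ = F·x = [374/83, -438/83, -518/83]
step 1: P̄ = F·P·Fᵀ + Q = [79239/913 -30925/913 -21951/913; -30925/913 59773/913 82636/913; -21951/913 82636/913 136186/913]
step 1: y = z − H·x̄ = [2369/83]
step 1: S = H·P̄·Hᵀ + R = [2935349/913]
step 1: K = P̄·Hᵀ·S⁻¹ = [-150/2935349; 365377/2935349; 612564/2935349]
step 1: x' = x̄ + K·y = [13222472/2935349, -5061503/2935349, -835502/2935349]
step 1: P' = (I − K·H)·P̄ = [254758047/2935349 -99365675/2935349 -70473123/2935349; -99365675/2935349 45952096/2935349 20535272/2935349; -70473123/2935349 20535272/2935349 26855186/2935349]

step 0: x' = [-258/83, 78/83, 40/83], P' = [18883/913 -6755/913 -5803/913; -6755/913 6696/913 -2108/913; -5803/913 -2108/913 6074/913]
step 1: x' = [13222472/2935349, -5061503/2935349, -835502/2935349], P' = [254758047/2935349 -99365675/2935349 -70473123/2935349; -99365675/2935349 45952096/2935349 20535272/2935349; -70473123/2935349 20535272/2935349 26855186/2935349]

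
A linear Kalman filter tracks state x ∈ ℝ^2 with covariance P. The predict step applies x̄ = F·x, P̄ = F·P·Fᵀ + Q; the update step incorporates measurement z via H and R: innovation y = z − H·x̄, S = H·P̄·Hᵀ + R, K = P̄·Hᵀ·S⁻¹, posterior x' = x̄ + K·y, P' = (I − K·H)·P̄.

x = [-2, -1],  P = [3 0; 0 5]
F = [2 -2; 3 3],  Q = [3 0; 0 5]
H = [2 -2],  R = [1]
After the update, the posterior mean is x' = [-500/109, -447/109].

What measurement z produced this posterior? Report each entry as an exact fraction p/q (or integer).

z = [-1]

x̄ = F·x = [-2, -9]
P̄ = F·P·Fᵀ + Q = [35 -12; -12 77]
S = H·P̄·Hᵀ + R = [545]
K = P̄·Hᵀ·S⁻¹ = [94/545; -178/545]
x' − x̄ = [-282/109, 534/109] = K·y
y = (KᵀK)⁻¹·Kᵀ·(x' − x̄) = [-15]
z = y + H·x̄ = [-15] + [14] = [-1]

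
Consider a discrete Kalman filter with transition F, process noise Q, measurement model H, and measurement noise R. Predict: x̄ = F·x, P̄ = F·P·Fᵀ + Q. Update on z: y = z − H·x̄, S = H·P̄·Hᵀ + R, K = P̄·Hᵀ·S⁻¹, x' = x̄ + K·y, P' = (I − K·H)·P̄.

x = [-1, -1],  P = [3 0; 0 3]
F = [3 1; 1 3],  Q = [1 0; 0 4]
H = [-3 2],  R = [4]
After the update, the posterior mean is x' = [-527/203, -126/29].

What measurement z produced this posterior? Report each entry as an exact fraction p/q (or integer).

z = [-1]

x̄ = F·x = [-4, -4]
P̄ = F·P·Fᵀ + Q = [31 18; 18 34]
S = H·P̄·Hᵀ + R = [203]
K = P̄·Hᵀ·S⁻¹ = [-57/203; 2/29]
x' − x̄ = [285/203, -10/29] = K·y
y = (KᵀK)⁻¹·Kᵀ·(x' − x̄) = [-5]
z = y + H·x̄ = [-5] + [4] = [-1]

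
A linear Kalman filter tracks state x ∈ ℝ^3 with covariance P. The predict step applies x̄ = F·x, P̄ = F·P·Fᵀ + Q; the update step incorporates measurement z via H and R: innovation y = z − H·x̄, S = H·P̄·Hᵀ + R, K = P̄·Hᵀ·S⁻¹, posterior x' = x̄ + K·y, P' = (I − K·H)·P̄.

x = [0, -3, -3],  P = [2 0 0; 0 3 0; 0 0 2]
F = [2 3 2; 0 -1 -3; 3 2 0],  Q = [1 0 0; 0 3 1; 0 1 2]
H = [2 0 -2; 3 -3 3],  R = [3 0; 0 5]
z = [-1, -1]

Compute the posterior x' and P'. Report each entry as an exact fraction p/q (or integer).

x' = [7741/99947, 129040/99947, 81800/99947]
P' = [137081/99947 241651/99947 128555/99947; 241651/99947 545116/99947 295675/99947; 128555/99947 295675/99947 190685/99947]

x̄ = F·x = [-15, 12, -6]
P̄ = F·P·Fᵀ + Q = [44 -21 30; -21 24 -5; 30 -5 32]
y = z − H·x̄ = [17, 98]
S = H·P̄·Hᵀ + R = [67 168; 168 1913]
K = P̄·Hᵀ·S⁻¹ = [5684/99947 14391/99947; -36016/99947 -4674/99947; -41420/99947 14139/99947]
x' = x̄ + K·y = [7741/99947, 129040/99947, 81800/99947]
P' = (I − K·H)·P̄ = [137081/99947 241651/99947 128555/99947; 241651/99947 545116/99947 295675/99947; 128555/99947 295675/99947 190685/99947]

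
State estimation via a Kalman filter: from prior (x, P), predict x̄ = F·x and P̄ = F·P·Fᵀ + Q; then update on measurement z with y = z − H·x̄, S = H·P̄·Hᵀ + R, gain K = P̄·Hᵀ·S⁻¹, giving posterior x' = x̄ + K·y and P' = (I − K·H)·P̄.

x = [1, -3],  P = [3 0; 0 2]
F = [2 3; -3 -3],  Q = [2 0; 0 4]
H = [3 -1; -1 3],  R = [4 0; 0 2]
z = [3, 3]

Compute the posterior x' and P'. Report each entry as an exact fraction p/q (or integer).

x' = [9631/10639, 11904/10639]
P' = [5296/10639 2304/10639; 2304/10639 3188/10639]

x̄ = F·x = [-7, 6]
P̄ = F·P·Fᵀ + Q = [32 -36; -36 49]
y = z − H·x̄ = [30, -22]
S = H·P̄·Hᵀ + R = [557 -603; -603 691]
K = P̄·Hᵀ·S⁻¹ = [3396/10639 808/10639; 931/10639 3630/10639]
x' = x̄ + K·y = [9631/10639, 11904/10639]
P' = (I − K·H)·P̄ = [5296/10639 2304/10639; 2304/10639 3188/10639]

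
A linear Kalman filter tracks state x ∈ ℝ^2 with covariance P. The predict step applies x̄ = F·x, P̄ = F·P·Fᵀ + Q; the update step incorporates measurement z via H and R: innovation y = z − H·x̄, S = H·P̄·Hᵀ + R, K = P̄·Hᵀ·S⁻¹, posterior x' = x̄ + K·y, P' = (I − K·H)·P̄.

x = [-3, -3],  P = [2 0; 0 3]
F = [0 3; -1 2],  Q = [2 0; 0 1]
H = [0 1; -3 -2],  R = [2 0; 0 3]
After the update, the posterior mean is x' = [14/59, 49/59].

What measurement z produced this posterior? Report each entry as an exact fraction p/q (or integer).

z = [-1, -3]

x̄ = F·x = [-9, -3]
P̄ = F·P·Fᵀ + Q = [29 18; 18 15]
S = H·P̄·Hᵀ + R = [17 -84; -84 540]
K = P̄·Hᵀ·S⁻¹ = [-17/59 -193/708; 29/59 -14/177]
x' − x̄ = [545/59, 226/59] = K·y
y = (KᵀK)⁻¹·Kᵀ·(x' − x̄) = [2, -36]
z = y + H·x̄ = [2, -36] + [-3, 33] = [-1, -3]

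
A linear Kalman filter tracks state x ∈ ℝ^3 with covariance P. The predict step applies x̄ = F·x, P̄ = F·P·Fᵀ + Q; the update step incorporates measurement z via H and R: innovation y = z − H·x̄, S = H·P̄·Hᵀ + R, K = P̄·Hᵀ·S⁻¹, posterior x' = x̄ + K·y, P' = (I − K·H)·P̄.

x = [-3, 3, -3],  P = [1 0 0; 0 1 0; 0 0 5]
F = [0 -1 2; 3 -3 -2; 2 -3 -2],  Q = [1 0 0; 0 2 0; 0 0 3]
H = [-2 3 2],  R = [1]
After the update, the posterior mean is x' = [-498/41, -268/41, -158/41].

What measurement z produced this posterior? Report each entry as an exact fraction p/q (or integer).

x̄ = F·x = [-9, -12, -9]
P̄ = F·P·Fᵀ + Q = [22 -17 -17; -17 40 35; -17 35 36]
S = H·P̄·Hᵀ + R = [1353]
K = P̄·Hᵀ·S⁻¹ = [-43/451; 224/1353; 211/1353]
x' − x̄ = [-129/41, 224/41, 211/41] = K·y
y = (KᵀK)⁻¹·Kᵀ·(x' − x̄) = [33]
z = y + H·x̄ = [33] + [-36] = [-3]

z = [-3]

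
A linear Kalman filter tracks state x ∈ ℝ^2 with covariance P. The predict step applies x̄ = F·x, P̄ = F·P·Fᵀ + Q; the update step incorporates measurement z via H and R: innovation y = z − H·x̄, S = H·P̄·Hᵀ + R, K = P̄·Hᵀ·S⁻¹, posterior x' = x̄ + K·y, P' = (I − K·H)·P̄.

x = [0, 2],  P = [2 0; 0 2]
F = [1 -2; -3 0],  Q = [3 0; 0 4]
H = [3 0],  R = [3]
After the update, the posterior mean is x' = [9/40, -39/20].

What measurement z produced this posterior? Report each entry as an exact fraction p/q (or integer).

z = [1]

x̄ = F·x = [-4, 0]
P̄ = F·P·Fᵀ + Q = [13 -6; -6 22]
S = H·P̄·Hᵀ + R = [120]
K = P̄·Hᵀ·S⁻¹ = [13/40; -3/20]
x' − x̄ = [169/40, -39/20] = K·y
y = (KᵀK)⁻¹·Kᵀ·(x' − x̄) = [13]
z = y + H·x̄ = [13] + [-12] = [1]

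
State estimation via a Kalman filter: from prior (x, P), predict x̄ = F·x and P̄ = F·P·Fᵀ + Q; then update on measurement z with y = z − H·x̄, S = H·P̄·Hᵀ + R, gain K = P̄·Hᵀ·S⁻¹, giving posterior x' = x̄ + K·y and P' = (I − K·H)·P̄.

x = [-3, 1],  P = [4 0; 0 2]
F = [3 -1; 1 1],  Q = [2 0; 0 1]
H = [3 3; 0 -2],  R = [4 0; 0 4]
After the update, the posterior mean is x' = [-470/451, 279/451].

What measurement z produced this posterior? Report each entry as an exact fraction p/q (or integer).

z = [-1, -1]

x̄ = F·x = [-10, -2]
P̄ = F·P·Fᵀ + Q = [40 10; 10 7]
S = H·P̄·Hᵀ + R = [607 -102; -102 32]
K = P̄·Hᵀ·S⁻¹ = [138/451 158/451; 51/2255 -824/2255]
x' − x̄ = [4040/451, 1181/451] = K·y
y = (KᵀK)⁻¹·Kᵀ·(x' − x̄) = [35, -5]
z = y + H·x̄ = [35, -5] + [-36, 4] = [-1, -1]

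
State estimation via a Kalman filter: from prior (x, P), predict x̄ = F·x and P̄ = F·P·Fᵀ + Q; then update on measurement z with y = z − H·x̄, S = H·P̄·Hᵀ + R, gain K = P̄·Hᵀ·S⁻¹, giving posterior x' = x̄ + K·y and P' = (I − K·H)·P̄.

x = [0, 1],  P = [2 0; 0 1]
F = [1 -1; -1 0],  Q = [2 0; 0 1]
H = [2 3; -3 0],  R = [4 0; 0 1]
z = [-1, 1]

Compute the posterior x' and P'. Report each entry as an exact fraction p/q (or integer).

x̄ = F·x = [-1, 0]
P̄ = F·P·Fᵀ + Q = [5 -2; -2 3]
y = z − H·x̄ = [1, -2]
S = H·P̄·Hᵀ + R = [27 -12; -12 46]
K = P̄·Hᵀ·S⁻¹ = [2/549 -119/366; 151/549 37/183]
x' = x̄ + K·y = [-190/549, -71/549]
P' = (I − K·H)·P̄ = [119/1098 -37/549; -37/549 226/549]

x' = [-190/549, -71/549]
P' = [119/1098 -37/549; -37/549 226/549]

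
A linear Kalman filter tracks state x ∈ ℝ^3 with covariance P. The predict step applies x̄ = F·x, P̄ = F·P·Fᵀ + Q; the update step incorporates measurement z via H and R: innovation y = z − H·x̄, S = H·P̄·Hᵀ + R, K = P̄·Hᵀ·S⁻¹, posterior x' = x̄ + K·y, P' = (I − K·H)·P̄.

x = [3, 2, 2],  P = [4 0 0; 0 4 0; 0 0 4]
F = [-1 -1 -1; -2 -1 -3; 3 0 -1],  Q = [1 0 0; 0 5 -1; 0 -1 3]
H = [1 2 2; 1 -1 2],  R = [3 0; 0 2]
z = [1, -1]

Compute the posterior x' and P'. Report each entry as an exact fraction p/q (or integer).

x̄ = F·x = [-7, -14, 7]
P̄ = F·P·Fᵀ + Q = [13 24 -8; 24 61 -13; -8 -13 43]
y = z − H·x̄ = [22, -22]
S = H·P̄·Hᵀ + R = [392 29; 29 220]
K = P̄·Hᵀ·S⁻¹ = [10683/85399 -11889/85399; 28227/85399 -28176/85399; 8801/85399 34164/85399]
x' = x̄ + K·y = [-101209/85399, 45280/85399, 39807/85399]
P' = (I − K·H)·P̄ = [308449/85399 18609/85399 -156809/85399; 18609/85399 47011/85399 -13975/85399; -156809/85399 -13975/85399 105581/85399]

x' = [-101209/85399, 45280/85399, 39807/85399]
P' = [308449/85399 18609/85399 -156809/85399; 18609/85399 47011/85399 -13975/85399; -156809/85399 -13975/85399 105581/85399]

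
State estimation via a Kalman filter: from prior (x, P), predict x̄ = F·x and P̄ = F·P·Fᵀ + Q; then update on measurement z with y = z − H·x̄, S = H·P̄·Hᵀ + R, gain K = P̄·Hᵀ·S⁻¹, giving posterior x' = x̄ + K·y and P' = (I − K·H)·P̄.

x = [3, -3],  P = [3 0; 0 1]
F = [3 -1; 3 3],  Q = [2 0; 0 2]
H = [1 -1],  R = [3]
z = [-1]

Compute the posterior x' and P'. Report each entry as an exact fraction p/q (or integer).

x' = [198/23, 182/23]
P' = [654/23 636/23; 636/23 678/23]

x̄ = F·x = [12, 0]
P̄ = F·P·Fᵀ + Q = [30 24; 24 38]
y = z − H·x̄ = [-13]
S = H·P̄·Hᵀ + R = [23]
K = P̄·Hᵀ·S⁻¹ = [6/23; -14/23]
x' = x̄ + K·y = [198/23, 182/23]
P' = (I − K·H)·P̄ = [654/23 636/23; 636/23 678/23]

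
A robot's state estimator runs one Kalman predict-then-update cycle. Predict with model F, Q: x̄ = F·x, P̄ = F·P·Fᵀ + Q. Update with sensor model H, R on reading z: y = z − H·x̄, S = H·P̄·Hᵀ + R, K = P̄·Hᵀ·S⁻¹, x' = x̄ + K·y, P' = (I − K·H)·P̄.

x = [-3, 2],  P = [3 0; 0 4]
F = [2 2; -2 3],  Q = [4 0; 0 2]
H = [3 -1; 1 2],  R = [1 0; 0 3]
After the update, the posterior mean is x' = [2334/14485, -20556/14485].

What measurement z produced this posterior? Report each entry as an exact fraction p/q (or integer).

x̄ = F·x = [-2, 12]
P̄ = F·P·Fᵀ + Q = [32 12; 12 50]
S = H·P̄·Hᵀ + R = [267 56; 56 283]
K = P̄·Hᵀ·S⁻¹ = [20636/72425 10248/72425; -10234/72425 30688/72425]
x' − x̄ = [31304/14485, -194376/14485] = K·y
y = (KᵀK)⁻¹·Kᵀ·(x' − x̄) = [20, -25]
z = y + H·x̄ = [20, -25] + [-18, 22] = [2, -3]

z = [2, -3]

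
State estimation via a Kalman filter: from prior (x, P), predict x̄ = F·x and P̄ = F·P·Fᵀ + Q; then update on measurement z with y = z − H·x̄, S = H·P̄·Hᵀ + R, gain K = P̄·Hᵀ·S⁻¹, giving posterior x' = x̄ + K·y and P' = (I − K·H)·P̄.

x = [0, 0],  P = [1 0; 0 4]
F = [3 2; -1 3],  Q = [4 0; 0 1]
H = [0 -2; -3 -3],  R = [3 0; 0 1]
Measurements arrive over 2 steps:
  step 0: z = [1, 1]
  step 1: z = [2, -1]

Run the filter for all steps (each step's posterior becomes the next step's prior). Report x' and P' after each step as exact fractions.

step 0: x̄ = F·x = [0, 0]
step 0: P̄ = F·P·Fᵀ + Q = [29 21; 21 38]
step 0: y = z − H·x̄ = [1, 1]
step 0: S = H·P̄·Hᵀ + R = [155 354; 354 982]
step 0: K = P̄·Hᵀ·S⁻¹ = [5928/13447 -4191/13447; -5987/13447 -531/26894]
step 0: x' = x̄ + K·y = [1737/13447, -12505/26894]
step 0: P' = (I − K·H)·P̄ = [10289/13447 -8892/13447; -8892/13447 17961/26894]
step 1: x̄ = F·x = [-1042/1921, -40989/26894]
step 1: P̄ = F·P·Fᵀ + Q = [10801/1921 -5604/1921; -5604/1921 315825/26894]
step 1: y = z − H·x̄ = [-14095/13447, -193625/26894]
step 1: S = H·P̄·Hᵀ + R = [671991/13447 712107/13447; 712107/13447 2818037/26894]
step 1: K = P̄·Hᵀ·S⁻¹ = [9333590/21801709 -6405798/21801709; -9491836/21801709 -712107/21801709]
step 1: x' = x̄ + K·y = [24509757/21801709, -18151769/21801709]
step 1: P' = (I − K·H)·P̄ = [16135651/21801709 -14000385/21801709; -14000385/21801709 14237754/21801709]

step 0: x' = [1737/13447, -12505/26894], P' = [10289/13447 -8892/13447; -8892/13447 17961/26894]
step 1: x' = [24509757/21801709, -18151769/21801709], P' = [16135651/21801709 -14000385/21801709; -14000385/21801709 14237754/21801709]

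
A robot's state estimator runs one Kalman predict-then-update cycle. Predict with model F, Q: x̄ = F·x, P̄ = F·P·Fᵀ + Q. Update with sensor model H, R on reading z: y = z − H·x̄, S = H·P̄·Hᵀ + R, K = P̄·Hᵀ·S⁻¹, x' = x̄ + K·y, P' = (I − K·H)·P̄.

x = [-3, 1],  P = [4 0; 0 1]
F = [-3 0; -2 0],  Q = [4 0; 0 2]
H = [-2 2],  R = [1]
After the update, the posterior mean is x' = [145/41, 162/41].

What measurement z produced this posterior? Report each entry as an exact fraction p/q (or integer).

z = [1]

x̄ = F·x = [9, 6]
P̄ = F·P·Fᵀ + Q = [40 24; 24 18]
S = H·P̄·Hᵀ + R = [41]
K = P̄·Hᵀ·S⁻¹ = [-32/41; -12/41]
x' − x̄ = [-224/41, -84/41] = K·y
y = (KᵀK)⁻¹·Kᵀ·(x' − x̄) = [7]
z = y + H·x̄ = [7] + [-6] = [1]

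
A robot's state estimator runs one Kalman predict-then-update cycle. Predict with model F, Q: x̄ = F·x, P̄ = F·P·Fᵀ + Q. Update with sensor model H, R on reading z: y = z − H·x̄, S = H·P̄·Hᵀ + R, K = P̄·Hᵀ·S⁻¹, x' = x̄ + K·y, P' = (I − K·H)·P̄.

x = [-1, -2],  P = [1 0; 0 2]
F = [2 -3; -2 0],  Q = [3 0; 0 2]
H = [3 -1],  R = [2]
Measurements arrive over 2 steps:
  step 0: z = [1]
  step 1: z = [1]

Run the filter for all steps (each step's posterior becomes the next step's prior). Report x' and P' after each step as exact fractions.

step 0: x' = [317/257, 676/257], P' = [184/257 394/257; 394/257 1218/257]
step 1: x' = [-2951/12333, -19664/12333], P' = [8564/12333 17054/12333; 17054/12333 248542/61665]

step 0: x̄ = F·x = [4, 2]
step 0: P̄ = F·P·Fᵀ + Q = [25 -4; -4 6]
step 0: y = z − H·x̄ = [-9]
step 0: S = H·P̄·Hᵀ + R = [257]
step 0: K = P̄·Hᵀ·S⁻¹ = [79/257; -18/257]
step 0: x' = x̄ + K·y = [317/257, 676/257]
step 0: P' = (I − K·H)·P̄ = [184/257 394/257; 394/257 1218/257]
step 1: x̄ = F·x = [-1394/257, -634/257]
step 1: P̄ = F·P·Fᵀ + Q = [7741/257 1628/257; 1628/257 1250/257]
step 1: y = z − H·x̄ = [3805/257]
step 1: S = H·P̄·Hᵀ + R = [61665/257]
step 1: K = P̄·Hᵀ·S⁻¹ = [4319/12333; 3634/61665]
step 1: x' = x̄ + K·y = [-2951/12333, -19664/12333]
step 1: P' = (I − K·H)·P̄ = [8564/12333 17054/12333; 17054/12333 248542/61665]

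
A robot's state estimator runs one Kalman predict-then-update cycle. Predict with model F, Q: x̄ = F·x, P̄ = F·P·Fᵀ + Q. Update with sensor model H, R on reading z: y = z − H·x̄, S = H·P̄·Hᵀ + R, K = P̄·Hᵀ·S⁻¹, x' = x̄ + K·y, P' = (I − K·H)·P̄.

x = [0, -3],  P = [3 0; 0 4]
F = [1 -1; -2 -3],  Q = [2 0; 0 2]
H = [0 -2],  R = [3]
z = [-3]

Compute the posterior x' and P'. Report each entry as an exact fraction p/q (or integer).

x̄ = F·x = [3, 9]
P̄ = F·P·Fᵀ + Q = [9 6; 6 50]
y = z − H·x̄ = [15]
S = H·P̄·Hᵀ + R = [203]
K = P̄·Hᵀ·S⁻¹ = [-12/203; -100/203]
x' = x̄ + K·y = [429/203, 327/203]
P' = (I − K·H)·P̄ = [1683/203 18/203; 18/203 150/203]

x' = [429/203, 327/203]
P' = [1683/203 18/203; 18/203 150/203]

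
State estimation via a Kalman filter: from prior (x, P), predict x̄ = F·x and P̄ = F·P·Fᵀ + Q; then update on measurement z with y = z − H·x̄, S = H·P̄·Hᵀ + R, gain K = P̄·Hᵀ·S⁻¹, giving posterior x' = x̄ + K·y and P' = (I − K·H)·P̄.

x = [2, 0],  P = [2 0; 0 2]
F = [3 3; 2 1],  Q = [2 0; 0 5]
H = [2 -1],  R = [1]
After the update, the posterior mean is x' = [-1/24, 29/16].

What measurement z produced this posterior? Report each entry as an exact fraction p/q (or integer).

x̄ = F·x = [6, 4]
P̄ = F·P·Fᵀ + Q = [38 18; 18 15]
S = H·P̄·Hᵀ + R = [96]
K = P̄·Hᵀ·S⁻¹ = [29/48; 7/32]
x' − x̄ = [-145/24, -35/16] = K·y
y = (KᵀK)⁻¹·Kᵀ·(x' − x̄) = [-10]
z = y + H·x̄ = [-10] + [8] = [-2]

z = [-2]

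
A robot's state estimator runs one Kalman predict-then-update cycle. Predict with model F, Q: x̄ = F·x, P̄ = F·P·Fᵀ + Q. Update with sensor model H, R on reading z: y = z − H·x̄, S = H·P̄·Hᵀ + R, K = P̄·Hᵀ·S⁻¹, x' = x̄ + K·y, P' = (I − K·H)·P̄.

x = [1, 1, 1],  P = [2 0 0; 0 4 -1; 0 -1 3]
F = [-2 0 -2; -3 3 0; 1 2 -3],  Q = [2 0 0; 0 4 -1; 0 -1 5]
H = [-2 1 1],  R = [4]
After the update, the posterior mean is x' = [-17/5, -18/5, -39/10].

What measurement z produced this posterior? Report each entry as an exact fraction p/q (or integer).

z = [-1]

x̄ = F·x = [-4, 0, 0]
P̄ = F·P·Fᵀ + Q = [22 18 18; 18 58 26; 18 26 62]
S = H·P̄·Hᵀ + R = [120]
K = P̄·Hᵀ·S⁻¹ = [-1/15; 2/5; 13/30]
x' − x̄ = [3/5, -18/5, -39/10] = K·y
y = (KᵀK)⁻¹·Kᵀ·(x' − x̄) = [-9]
z = y + H·x̄ = [-9] + [8] = [-1]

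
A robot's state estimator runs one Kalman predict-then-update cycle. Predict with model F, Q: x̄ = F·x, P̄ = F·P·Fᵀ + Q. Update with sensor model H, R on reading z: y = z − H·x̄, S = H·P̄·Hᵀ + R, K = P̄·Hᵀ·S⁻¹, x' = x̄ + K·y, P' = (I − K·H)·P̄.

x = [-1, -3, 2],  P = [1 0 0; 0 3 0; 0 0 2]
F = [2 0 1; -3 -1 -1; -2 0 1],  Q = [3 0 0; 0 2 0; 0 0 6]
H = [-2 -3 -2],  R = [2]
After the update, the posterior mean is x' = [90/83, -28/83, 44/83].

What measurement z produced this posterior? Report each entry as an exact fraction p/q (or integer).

x̄ = F·x = [0, 4, 4]
P̄ = F·P·Fᵀ + Q = [9 -8 -2; -8 16 4; -2 4 12]
S = H·P̄·Hᵀ + R = [166]
K = P̄·Hᵀ·S⁻¹ = [5/83; -20/83; -16/83]
x' − x̄ = [90/83, -360/83, -288/83] = K·y
y = (KᵀK)⁻¹·Kᵀ·(x' − x̄) = [18]
z = y + H·x̄ = [18] + [-20] = [-2]

z = [-2]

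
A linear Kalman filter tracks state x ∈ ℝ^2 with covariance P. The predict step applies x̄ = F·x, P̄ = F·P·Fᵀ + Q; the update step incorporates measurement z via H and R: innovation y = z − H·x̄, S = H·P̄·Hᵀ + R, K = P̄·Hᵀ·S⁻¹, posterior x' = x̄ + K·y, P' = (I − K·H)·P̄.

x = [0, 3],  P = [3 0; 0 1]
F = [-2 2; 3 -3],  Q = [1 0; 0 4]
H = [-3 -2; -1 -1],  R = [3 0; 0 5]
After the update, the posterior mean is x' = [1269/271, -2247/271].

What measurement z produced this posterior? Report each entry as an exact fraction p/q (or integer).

x̄ = F·x = [6, -9]
P̄ = F·P·Fᵀ + Q = [17 -24; -24 40]
S = H·P̄·Hᵀ + R = [28 11; 11 14]
K = P̄·Hᵀ·S⁻¹ = [-119/271 229/271; 64/271 -360/271]
x' − x̄ = [-357/271, 192/271] = K·y
y = (KᵀK)⁻¹·Kᵀ·(x' − x̄) = [3, 0]
z = y + H·x̄ = [3, 0] + [0, 3] = [3, 3]

z = [3, 3]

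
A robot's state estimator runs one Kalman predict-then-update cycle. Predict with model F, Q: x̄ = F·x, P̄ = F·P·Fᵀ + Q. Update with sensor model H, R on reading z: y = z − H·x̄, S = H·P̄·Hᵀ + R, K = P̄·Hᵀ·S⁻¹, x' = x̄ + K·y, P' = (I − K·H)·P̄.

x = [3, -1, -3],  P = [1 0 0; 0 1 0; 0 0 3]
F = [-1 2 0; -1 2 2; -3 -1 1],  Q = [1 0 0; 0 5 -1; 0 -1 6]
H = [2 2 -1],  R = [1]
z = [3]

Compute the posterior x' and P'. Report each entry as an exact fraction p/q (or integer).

x' = [-3/2, -3, -71/6]
P' = [47/16 -2 83/48; -2 6 23/3; 83/48 23/3 2711/144]

x̄ = F·x = [-5, -11, -11]
P̄ = F·P·Fᵀ + Q = [6 5 1; 5 22 6; 1 6 19]
y = z − H·x̄ = [24]
S = H·P̄·Hᵀ + R = [144]
K = P̄·Hᵀ·S⁻¹ = [7/48; 1/3; -5/144]
x' = x̄ + K·y = [-3/2, -3, -71/6]
P' = (I − K·H)·P̄ = [47/16 -2 83/48; -2 6 23/3; 83/48 23/3 2711/144]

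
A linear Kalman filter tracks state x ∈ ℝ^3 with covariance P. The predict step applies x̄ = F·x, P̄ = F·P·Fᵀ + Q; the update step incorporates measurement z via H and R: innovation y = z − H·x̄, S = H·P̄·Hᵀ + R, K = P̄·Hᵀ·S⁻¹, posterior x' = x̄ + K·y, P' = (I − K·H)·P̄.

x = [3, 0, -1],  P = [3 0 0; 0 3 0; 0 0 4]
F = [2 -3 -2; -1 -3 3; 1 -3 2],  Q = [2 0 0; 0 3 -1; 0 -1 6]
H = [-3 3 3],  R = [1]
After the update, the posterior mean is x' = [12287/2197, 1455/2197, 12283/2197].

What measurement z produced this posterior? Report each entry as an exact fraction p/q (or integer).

z = [2]

x̄ = F·x = [8, -6, 1]
P̄ = F·P·Fᵀ + Q = [57 -3 17; -3 69 47; 17 47 52]
S = H·P̄·Hᵀ + R = [2197]
K = P̄·Hᵀ·S⁻¹ = [-129/2197; 357/2197; 246/2197]
x' − x̄ = [-5289/2197, 14637/2197, 10086/2197] = K·y
y = (KᵀK)⁻¹·Kᵀ·(x' − x̄) = [41]
z = y + H·x̄ = [41] + [-39] = [2]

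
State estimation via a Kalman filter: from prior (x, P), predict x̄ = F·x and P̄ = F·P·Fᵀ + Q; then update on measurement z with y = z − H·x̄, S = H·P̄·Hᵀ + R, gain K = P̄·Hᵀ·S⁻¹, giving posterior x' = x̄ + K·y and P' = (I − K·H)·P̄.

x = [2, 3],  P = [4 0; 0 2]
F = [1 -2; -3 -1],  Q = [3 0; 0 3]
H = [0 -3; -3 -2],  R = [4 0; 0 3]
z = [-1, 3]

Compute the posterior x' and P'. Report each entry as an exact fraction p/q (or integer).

x̄ = F·x = [-4, -9]
P̄ = F·P·Fᵀ + Q = [15 -8; -8 41]
y = z − H·x̄ = [-28, -27]
S = H·P̄·Hᵀ + R = [373 174; 174 206]
K = P̄·Hᵀ·S⁻¹ = [4995/23281 -14993/46562; -7623/23281 -116/23281]
x' = x̄ + K·y = [-61157/46562, 7047/23281]
P' = (I − K·H)·P̄ = [23873/46562 -6660/23281; -6660/23281 10164/23281]

x' = [-61157/46562, 7047/23281]
P' = [23873/46562 -6660/23281; -6660/23281 10164/23281]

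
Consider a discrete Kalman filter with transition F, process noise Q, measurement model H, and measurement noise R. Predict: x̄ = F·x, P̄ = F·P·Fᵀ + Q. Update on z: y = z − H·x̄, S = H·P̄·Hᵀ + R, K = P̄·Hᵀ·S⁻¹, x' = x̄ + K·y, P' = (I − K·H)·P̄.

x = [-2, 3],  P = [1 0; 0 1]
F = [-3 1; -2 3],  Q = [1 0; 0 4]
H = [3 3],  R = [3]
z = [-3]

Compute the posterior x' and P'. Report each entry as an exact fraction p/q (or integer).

x' = [-129/139, 13/139]
P' = [329/139 -309/139; -309/139 335/139]

x̄ = F·x = [9, 13]
P̄ = F·P·Fᵀ + Q = [11 9; 9 17]
y = z − H·x̄ = [-69]
S = H·P̄·Hᵀ + R = [417]
K = P̄·Hᵀ·S⁻¹ = [20/139; 26/139]
x' = x̄ + K·y = [-129/139, 13/139]
P' = (I − K·H)·P̄ = [329/139 -309/139; -309/139 335/139]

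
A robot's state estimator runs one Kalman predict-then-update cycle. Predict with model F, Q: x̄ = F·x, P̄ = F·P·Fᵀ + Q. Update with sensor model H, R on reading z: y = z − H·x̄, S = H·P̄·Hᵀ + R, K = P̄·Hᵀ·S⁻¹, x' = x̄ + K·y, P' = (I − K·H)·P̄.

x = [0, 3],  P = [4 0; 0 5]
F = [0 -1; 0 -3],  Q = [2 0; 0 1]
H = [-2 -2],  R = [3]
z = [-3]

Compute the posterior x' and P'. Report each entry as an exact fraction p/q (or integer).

x̄ = F·x = [-3, -9]
P̄ = F·P·Fᵀ + Q = [7 15; 15 46]
y = z − H·x̄ = [-27]
S = H·P̄·Hᵀ + R = [335]
K = P̄·Hᵀ·S⁻¹ = [-44/335; -122/335]
x' = x̄ + K·y = [183/335, 279/335]
P' = (I − K·H)·P̄ = [409/335 -343/335; -343/335 526/335]

x' = [183/335, 279/335]
P' = [409/335 -343/335; -343/335 526/335]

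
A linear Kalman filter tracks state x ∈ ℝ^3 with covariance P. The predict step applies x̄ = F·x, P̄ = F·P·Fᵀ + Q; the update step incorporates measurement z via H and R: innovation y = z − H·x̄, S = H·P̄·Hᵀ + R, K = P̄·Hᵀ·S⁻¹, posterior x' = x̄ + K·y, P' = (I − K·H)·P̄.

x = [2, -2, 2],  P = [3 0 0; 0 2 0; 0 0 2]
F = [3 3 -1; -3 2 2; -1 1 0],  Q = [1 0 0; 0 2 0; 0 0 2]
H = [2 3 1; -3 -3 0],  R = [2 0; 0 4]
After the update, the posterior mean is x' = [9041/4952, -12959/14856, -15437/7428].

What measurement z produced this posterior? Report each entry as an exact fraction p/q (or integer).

z = [-1, -3]

x̄ = F·x = [-2, -6, -4]
P̄ = F·P·Fᵀ + Q = [48 -19 -3; -19 45 13; -3 13 7]
S = H·P̄·Hᵀ + R = [444 -438; -438 499]
K = P̄·Hᵀ·S⁻¹ = [-3357/4952 -1905/2476; 10363/14856 1129/2476; 1705/7428 175/1238]
x' − x̄ = [18945/4952, 76177/14856, 14275/7428] = K·y
y = (KᵀK)⁻¹·Kᵀ·(x' − x̄) = [25, -27]
z = y + H·x̄ = [25, -27] + [-26, 24] = [-1, -3]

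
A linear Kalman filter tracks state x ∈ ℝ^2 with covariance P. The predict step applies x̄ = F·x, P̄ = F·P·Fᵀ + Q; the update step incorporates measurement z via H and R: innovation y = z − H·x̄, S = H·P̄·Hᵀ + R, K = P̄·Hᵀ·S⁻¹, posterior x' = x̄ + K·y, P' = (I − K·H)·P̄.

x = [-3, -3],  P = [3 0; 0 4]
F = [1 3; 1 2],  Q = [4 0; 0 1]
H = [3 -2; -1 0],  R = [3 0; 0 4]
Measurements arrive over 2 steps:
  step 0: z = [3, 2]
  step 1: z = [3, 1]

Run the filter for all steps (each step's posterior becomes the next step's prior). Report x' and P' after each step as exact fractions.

step 0: x̄ = F·x = [-12, -9]
step 0: P̄ = F·P·Fᵀ + Q = [43 27; 27 20]
step 0: y = z − H·x̄ = [21, -10]
step 0: S = H·P̄·Hᵀ + R = [146 -75; -75 47]
step 0: K = P̄·Hᵀ·S⁻¹ = [300/1237 -653/1237; -98/1237 -867/1237]
step 0: x' = x̄ + K·y = [-2014/1237, -4521/1237]
step 0: P' = (I − K·H)·P̄ = [2612/1237 3468/1237; 3468/1237 5349/1237]
step 1: x̄ = F·x = [-15577/1237, -11056/1237]
step 1: P̄ = F·P·Fᵀ + Q = [76509/1237 52046/1237; 52046/1237 39117/1237]
step 1: y = z − H·x̄ = [28330/1237, -14340/1237]
step 1: S = H·P̄·Hᵀ + R = [224208/1237 -125435/1237; -125435/1237 81457/1237]
step 1: K = P̄·Hᵀ·S⁻¹ = [501740/2044763 -1147931/2044763; -147586/2044763 -1533744/2044763]
step 1: x' = x̄ + K·y = [-950403/2044763, -3875604/2044763]
step 1: P' = (I − K·H)·P̄ = [4591724/2044763 6134976/2044763; 6134976/2044763 9423843/2044763]

step 0: x' = [-2014/1237, -4521/1237], P' = [2612/1237 3468/1237; 3468/1237 5349/1237]
step 1: x' = [-950403/2044763, -3875604/2044763], P' = [4591724/2044763 6134976/2044763; 6134976/2044763 9423843/2044763]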